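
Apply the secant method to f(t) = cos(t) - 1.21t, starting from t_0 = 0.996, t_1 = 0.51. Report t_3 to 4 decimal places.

0.6556

Secant update: t_(k+1) = t_k − f(t_k)·(t_k − t_(k-1))/(f(t_k) − f(t_(k-1))).
f(t_0) = -0.661496, f(t_1) = 0.255645
t_2 = 0.510000 - (0.255645)·(0.510000 - 0.996000)/(0.255645 - (-0.661496)) = 0.645468; f(t_2) = 0.017802
t_3 = 0.645468 - (0.017802)·(0.645468 - 0.510000)/(0.017802 - (0.255645)) = 0.655608; f(t_3) = -0.000607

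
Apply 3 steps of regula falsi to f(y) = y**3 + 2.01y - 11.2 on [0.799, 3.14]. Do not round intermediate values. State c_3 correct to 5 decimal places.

1.84760

f(0.799000) = -9.083928, f(3.140000) = 26.070544
step 1: c = 1.403915, f(c) = -5.611045 < 0 → new bracket [1.403915, 3.140000]
step 2: c = 1.711389, f(c) = -2.747706 < 0 → new bracket [1.711389, 3.140000]
step 3: c = 1.847601, f(c) = -1.179295 < 0 → new bracket [1.847601, 3.140000]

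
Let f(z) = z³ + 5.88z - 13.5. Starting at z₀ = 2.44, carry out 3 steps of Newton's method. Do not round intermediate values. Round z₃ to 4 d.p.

1.5998

f'(z) = 3z² + 5.88
z_0 = 2.440000: f = 15.373984, f' = 23.740800 → z_1 = 2.440000 - (15.373984)/(23.740800) = 1.792424
z_1 = 1.792424: f = 2.798116, f' = 15.518346 → z_2 = 1.792424 - (2.798116)/(15.518346) = 1.612113
z_2 = 1.612113: f = 0.168962, f' = 13.676728 → z_3 = 1.612113 - (0.168962)/(13.676728) = 1.599759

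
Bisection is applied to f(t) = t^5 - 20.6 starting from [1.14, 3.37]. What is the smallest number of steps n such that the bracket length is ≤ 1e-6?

Initial width b − a = 3.37 − 1.14 = 2.230000.
After n steps the width is (b−a)/2^n; need (b−a)/2^n ≤ 1e-6.
So n ≥ log₂(2.230000/1e-6) = log₂(2230000.0000) ≈ 21.0886.
Hence n = 22.

22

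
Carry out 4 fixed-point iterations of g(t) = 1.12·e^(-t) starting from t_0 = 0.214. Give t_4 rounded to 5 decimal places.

t_1 = g(0.214000) = 0.904230
t_2 = g(0.904230) = 0.453436
t_3 = g(0.453436) = 0.711694
t_4 = g(0.711694) = 0.549709

0.54971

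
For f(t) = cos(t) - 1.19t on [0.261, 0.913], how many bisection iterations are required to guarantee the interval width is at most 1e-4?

13

Initial width b − a = 0.913 − 0.261 = 0.652000.
After n steps the width is (b−a)/2^n; need (b−a)/2^n ≤ 1e-4.
So n ≥ log₂(0.652000/1e-4) = log₂(6520.0000) ≈ 12.6707.
Hence n = 13.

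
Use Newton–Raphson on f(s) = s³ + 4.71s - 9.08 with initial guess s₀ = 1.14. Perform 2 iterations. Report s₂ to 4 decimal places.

1.3756

Newton update: s ← s − f(s)/f'(s).
f'(s) = 3s² + 4.71
s_0 = 1.140000: f = -2.229056, f' = 8.608800 → s_1 = 1.140000 - (-2.229056)/(8.608800) = 1.398928
s_1 = 1.398928: f = 0.246648, f' = 10.580995 → s_2 = 1.398928 - (0.246648)/(10.580995) = 1.375617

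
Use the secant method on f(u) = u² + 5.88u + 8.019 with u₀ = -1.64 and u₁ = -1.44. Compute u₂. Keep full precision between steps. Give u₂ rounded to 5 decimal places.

-2.02050

Secant update: u_(k+1) = u_k − f(u_k)·(u_k − u_(k-1))/(f(u_k) − f(u_(k-1))).
f(u_0) = 1.065400, f(u_1) = 1.625400
u_2 = -1.440000 - (1.625400)·(-1.440000 - -1.640000)/(1.625400 - (1.065400)) = -2.020500; f(u_2) = 0.220880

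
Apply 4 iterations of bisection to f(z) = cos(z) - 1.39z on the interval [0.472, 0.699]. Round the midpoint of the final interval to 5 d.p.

f(0.472000) = 0.234581, f(0.699000) = -0.206124 (opposite signs)
step 1: m = 0.585500, f(m) = 0.019591 > 0 → root in [0.585500, 0.699000]
step 2: m = 0.642250, f(m) = -0.091977 < 0 → root in [0.585500, 0.642250]
step 3: m = 0.613875, f(m) = -0.035864 < 0 → root in [0.585500, 0.613875]
step 4: m = 0.599687, f(m) = -0.008054 < 0 → root in [0.585500, 0.599687]
Midpoint of [0.585500, 0.599687] = 0.592594

0.59259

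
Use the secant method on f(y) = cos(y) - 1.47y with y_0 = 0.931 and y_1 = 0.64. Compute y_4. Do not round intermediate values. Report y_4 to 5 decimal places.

0.57199

f(y_0) = -0.771538, f(y_1) = -0.138704
y_2 = 0.640000 - (-0.138704)·(0.640000 - 0.931000)/(-0.138704 - (-0.771538)) = 0.576219; f(y_2) = -0.008513
y_3 = 0.576219 - (-0.008513)·(0.576219 - 0.640000)/(-0.008513 - (-0.138704)) = 0.572048; f(y_3) = -0.000117
y_4 = 0.572048 - (-0.000117)·(0.572048 - 0.576219)/(-0.000117 - (-0.008513)) = 0.571990; f(y_4) = -0.000000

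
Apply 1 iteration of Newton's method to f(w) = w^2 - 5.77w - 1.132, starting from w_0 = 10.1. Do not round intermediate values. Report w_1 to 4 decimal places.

7.1477

Newton update: w ← w − f(w)/f'(w).
f'(w) = 2w - 5.77
w_0 = 10.100000: f = 42.601000, f' = 14.430000 → w_1 = 10.100000 - (42.601000)/(14.430000) = 7.147748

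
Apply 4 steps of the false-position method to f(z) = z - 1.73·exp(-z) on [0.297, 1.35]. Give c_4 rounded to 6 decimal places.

0.787373

f(0.297000) = -0.988466, f(1.350000) = 0.901514
step 1: c = 0.847723, f(c) = 0.106609 > 0 → new bracket [0.297000, 0.847723]
step 2: c = 0.794108, f(c) = 0.012175 > 0 → new bracket [0.297000, 0.794108]
step 3: c = 0.788059, f(c) = 0.001383 > 0 → new bracket [0.297000, 0.788059]
step 4: c = 0.787373, f(c) = 0.000157 > 0 → new bracket [0.297000, 0.787373]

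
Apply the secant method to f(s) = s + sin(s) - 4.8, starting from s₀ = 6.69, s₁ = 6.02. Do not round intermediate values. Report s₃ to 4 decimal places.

5.5057

f(s_0) = 2.285686, f(s_1) = 0.959843
s_2 = 6.020000 - (0.959843)·(6.020000 - 6.690000)/(0.959843 - (2.285686)) = 5.534954; f(s_2) = 0.054611
s_3 = 5.534954 - (0.054611)·(5.534954 - 6.020000)/(0.054611 - (0.959843)) = 5.505692; f(s_3) = 0.004198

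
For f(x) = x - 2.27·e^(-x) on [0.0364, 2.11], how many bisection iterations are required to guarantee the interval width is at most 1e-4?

15

Initial width b − a = 2.11 − 0.0364 = 2.073600.
After n steps the width is (b−a)/2^n; need (b−a)/2^n ≤ 1e-4.
So n ≥ log₂(2.073600/1e-4) = log₂(20736.0000) ≈ 14.3399.
Hence n = 15.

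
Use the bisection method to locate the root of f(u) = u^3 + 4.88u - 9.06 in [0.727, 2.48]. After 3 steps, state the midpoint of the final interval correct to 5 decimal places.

f(0.727000) = -5.127999, f(2.480000) = 18.295392 (opposite signs)
step 1: m = 1.603500, f(m) = 2.888019 > 0 → root in [0.727000, 1.603500]
step 2: m = 1.165250, f(m) = -1.791395 < 0 → root in [1.165250, 1.603500]
step 3: m = 1.384375, f(m) = 0.348897 > 0 → root in [1.165250, 1.384375]
Midpoint of [1.165250, 1.384375] = 1.274812

1.27481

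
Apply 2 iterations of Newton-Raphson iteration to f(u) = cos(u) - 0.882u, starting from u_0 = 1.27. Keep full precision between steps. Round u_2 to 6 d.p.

f'(u) = -sin(u) - 0.882
u_0 = 1.270000: f = -0.823859, f' = -1.837101 → u_1 = 1.270000 - (-0.823859)/(-1.837101) = 0.821544
u_1 = 0.821544: f = -0.043510, f' = -1.614198 → u_2 = 0.821544 - (-0.043510)/(-1.614198) = 0.794589

0.794589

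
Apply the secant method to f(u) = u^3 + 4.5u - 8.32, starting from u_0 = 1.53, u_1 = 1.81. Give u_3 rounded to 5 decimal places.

f(u_0) = 2.146577, f(u_1) = 5.754741
u_2 = 1.810000 - (5.754741)·(1.810000 - 1.530000)/(5.754741 - (2.146577)) = 1.363422; f(u_2) = 0.349889
u_3 = 1.363422 - (0.349889)·(1.363422 - 1.810000)/(0.349889 - (5.754741)) = 1.334512; f(u_3) = 0.061967

1.33451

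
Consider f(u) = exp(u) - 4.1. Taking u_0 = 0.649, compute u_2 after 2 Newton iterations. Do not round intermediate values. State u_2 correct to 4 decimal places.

1.4750

Newton update: u ← u − f(u)/f'(u).
f'(u) = exp(u)
u_0 = 0.649000: f = -2.186374, f' = 1.913626 → u_1 = 0.649000 - (-2.186374)/(1.913626) = 1.791529
u_1 = 1.791529: f = 1.898618, f' = 5.998618 → u_2 = 1.791529 - (1.898618)/(5.998618) = 1.475020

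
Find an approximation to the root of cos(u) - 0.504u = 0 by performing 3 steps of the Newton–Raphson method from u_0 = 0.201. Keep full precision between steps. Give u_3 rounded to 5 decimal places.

1.02688

Newton update: u ← u − f(u)/f'(u).
f'(u) = -sin(u) - 0.504
u_0 = 0.201000: f = 0.878563, f' = -0.703649 → u_1 = 0.201000 - (0.878563)/(-0.703649) = 1.449581
u_1 = 1.449581: f = -0.609671, f' = -1.496662 → u_2 = 1.449581 - (-0.609671)/(-1.496662) = 1.042228
u_2 = 1.042228: f = -0.020985, f' = -1.367530 → u_3 = 1.042228 - (-0.020985)/(-1.367530) = 1.026883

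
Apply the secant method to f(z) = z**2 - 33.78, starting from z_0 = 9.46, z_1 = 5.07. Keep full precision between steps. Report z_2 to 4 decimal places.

f(z_0) = 55.711600, f(z_1) = -8.075100
z_2 = 5.070000 - (-8.075100)·(5.070000 - 9.460000)/(-8.075100 - (55.711600)) = 5.625754; f(z_2) = -2.130896

5.6258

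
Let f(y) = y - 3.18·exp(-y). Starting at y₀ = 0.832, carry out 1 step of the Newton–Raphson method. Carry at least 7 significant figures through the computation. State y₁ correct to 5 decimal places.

1.06350

f'(y) = 1 + 3.18·exp(-y)
y_0 = 0.832000: f = -0.551866, f' = 2.383866 → y_1 = 0.832000 - (-0.551866)/(2.383866) = 1.063501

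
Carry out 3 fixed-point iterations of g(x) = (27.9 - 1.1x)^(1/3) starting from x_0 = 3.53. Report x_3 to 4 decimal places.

2.9121

x_1 = g(3.530000) = 2.885180
x_2 = g(2.885180) = 2.913308
x_3 = g(2.913308) = 2.912092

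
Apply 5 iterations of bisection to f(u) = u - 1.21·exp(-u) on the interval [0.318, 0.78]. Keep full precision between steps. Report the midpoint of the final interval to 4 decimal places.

f(0.318000) = -0.562399, f(0.780000) = 0.225329 (opposite signs)
step 1: m = 0.549000, f(m) = -0.149808 < 0 → root in [0.549000, 0.780000]
step 2: m = 0.664500, f(m) = 0.041918 > 0 → root in [0.549000, 0.664500]
step 3: m = 0.606750, f(m) = -0.052845 < 0 → root in [0.606750, 0.664500]
step 4: m = 0.635625, f(m) = -0.005196 < 0 → root in [0.635625, 0.664500]
step 5: m = 0.650063, f(m) = 0.018427 > 0 → root in [0.635625, 0.650063]
Midpoint of [0.635625, 0.650063] = 0.642844

0.6428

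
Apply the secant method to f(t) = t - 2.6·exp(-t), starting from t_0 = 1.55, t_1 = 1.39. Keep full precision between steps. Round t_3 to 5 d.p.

Secant update: t_(k+1) = t_k − f(t_k)·(t_k − t_(k-1))/(f(t_k) − f(t_(k-1))).
f(t_0) = 0.998155, f(t_1) = 0.742404
t_2 = 1.390000 - (0.742404)·(1.390000 - 1.550000)/(0.742404 - (0.998155)) = 0.925546; f(t_2) = -0.104873
t_3 = 0.925546 - (-0.104873)·(0.925546 - 1.390000)/(-0.104873 - (0.742404)) = 0.983034; f(t_3) = 0.010182

0.98303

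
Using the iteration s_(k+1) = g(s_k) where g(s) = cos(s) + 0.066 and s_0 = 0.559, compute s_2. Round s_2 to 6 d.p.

0.676752

s_1 = g(0.559000) = 0.913786
s_2 = g(0.913786) = 0.676752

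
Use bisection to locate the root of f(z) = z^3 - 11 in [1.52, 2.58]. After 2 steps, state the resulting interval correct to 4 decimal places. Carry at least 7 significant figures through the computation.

f(1.520000) = -7.488192, f(2.580000) = 6.173512 (opposite signs)
step 1: m = 2.050000, f(m) = -2.384875 < 0 → root in [2.050000, 2.580000]
step 2: m = 2.315000, f(m) = 1.406606 > 0 → root in [2.050000, 2.315000]

[2.0500, 2.3150]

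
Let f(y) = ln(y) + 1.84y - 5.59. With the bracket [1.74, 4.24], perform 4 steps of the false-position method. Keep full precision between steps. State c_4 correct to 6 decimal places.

False-position update: c = (a·f(b) − b·f(a))/(f(b) − f(a)); replace the endpoint whose sign matches f(c).
f(1.740000) = -1.834515, f(4.240000) = 3.656163
step 1: c = 2.575286, f(c) = 0.094487 > 0 → new bracket [1.740000, 2.575286]
step 2: c = 2.534372, f(c) = 0.003190 > 0 → new bracket [1.740000, 2.534372]
step 3: c = 2.532993, f(c) = 0.000109 > 0 → new bracket [1.740000, 2.532993]
step 4: c = 2.532946, f(c) = 0.000004 > 0 → new bracket [1.740000, 2.532946]

2.532946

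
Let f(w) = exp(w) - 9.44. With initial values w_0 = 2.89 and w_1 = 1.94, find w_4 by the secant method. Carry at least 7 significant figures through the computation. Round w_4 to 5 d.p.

2.24427

f(w_0) = 8.553310, f(w_1) = -2.481249
w_2 = 1.940000 - (-2.481249)·(1.940000 - 2.890000)/(-2.481249 - (8.553310)) = 2.153619; f(w_2) = -0.824020
w_3 = 2.153619 - (-0.824020)·(2.153619 - 1.940000)/(-0.824020 - (-2.481249)) = 2.259836; f(w_3) = 0.141515
w_4 = 2.259836 - (0.141515)·(2.259836 - 2.153619)/(0.141515 - (-0.824020)) = 2.244268; f(w_4) = -0.006494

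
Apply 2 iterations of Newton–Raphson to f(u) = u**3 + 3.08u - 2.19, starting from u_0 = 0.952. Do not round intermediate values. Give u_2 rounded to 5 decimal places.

Newton update: u ← u − f(u)/f'(u).
f'(u) = 3u**2 + 3.08
u_0 = 0.952000: f = 1.604961, f' = 5.798912 → u_1 = 0.952000 - (1.604961)/(5.798912) = 0.675231
u_1 = 0.675231: f = 0.197572, f' = 4.447809 → u_2 = 0.675231 - (0.197572)/(4.447809) = 0.630810

0.63081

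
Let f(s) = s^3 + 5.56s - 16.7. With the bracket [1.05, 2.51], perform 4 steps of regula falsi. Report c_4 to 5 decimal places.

f(1.050000) = -9.704375, f(2.510000) = 13.068851
step 1: c = 1.672151, f(c) = -2.727356 < 0 → new bracket [1.672151, 2.510000]
step 2: c = 1.816813, f(c) = -0.601563 < 0 → new bracket [1.816813, 2.510000]
step 3: c = 1.847317, f(c) = -0.124805 < 0 → new bracket [1.847317, 2.510000]
step 4: c = 1.853585, f(c) = -0.025557 < 0 → new bracket [1.853585, 2.510000]

1.85359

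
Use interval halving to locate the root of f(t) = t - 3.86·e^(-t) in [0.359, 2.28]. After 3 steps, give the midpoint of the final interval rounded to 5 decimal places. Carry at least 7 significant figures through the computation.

1.19944

f(0.359000) = -2.336725, f(2.280000) = 1.885183 (opposite signs)
step 1: m = 1.319500, f(m) = 0.287842 > 0 → root in [0.359000, 1.319500]
step 2: m = 0.839250, f(m) = -0.828403 < 0 → root in [0.839250, 1.319500]
step 3: m = 1.079375, f(m) = -0.232283 < 0 → root in [1.079375, 1.319500]
Midpoint of [1.079375, 1.319500] = 1.199437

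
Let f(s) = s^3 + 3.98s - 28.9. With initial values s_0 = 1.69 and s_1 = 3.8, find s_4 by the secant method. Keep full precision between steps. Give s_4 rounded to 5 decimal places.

f(s_0) = -17.346991, f(s_1) = 41.096000
s_2 = 3.800000 - (41.096000)·(3.800000 - 1.690000)/(41.096000 - (-17.346991)) = 2.316288; f(s_2) = -7.253846
s_3 = 2.316288 - (-7.253846)·(2.316288 - 3.800000)/(-7.253846 - (41.096000)) = 2.538887; f(s_3) = -2.429700
s_4 = 2.538887 - (-2.429700)·(2.538887 - 2.316288)/(-2.429700 - (-7.253846)) = 2.651000; f(s_4) = 0.281673

2.65100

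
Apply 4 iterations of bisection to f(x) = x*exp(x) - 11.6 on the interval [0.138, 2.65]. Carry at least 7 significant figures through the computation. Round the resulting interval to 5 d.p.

f(0.138000) = -11.441579, f(2.650000) = 25.908202 (opposite signs)
step 1: m = 1.394000, f(m) = -5.980867 < 0 → root in [1.394000, 2.650000]
step 2: m = 2.022000, f(m) = 3.673009 > 0 → root in [1.394000, 2.022000]
step 3: m = 1.708000, f(m) = -2.175402 < 0 → root in [1.708000, 2.022000]
step 4: m = 1.865000, f(m) = 0.440320 > 0 → root in [1.708000, 1.865000]

[1.70800, 1.86500]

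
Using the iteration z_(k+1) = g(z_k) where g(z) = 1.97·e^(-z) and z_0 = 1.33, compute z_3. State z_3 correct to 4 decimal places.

0.6114

z_1 = g(1.330000) = 0.521020
z_2 = g(0.521020) = 1.170011
z_3 = g(1.170011) = 0.611416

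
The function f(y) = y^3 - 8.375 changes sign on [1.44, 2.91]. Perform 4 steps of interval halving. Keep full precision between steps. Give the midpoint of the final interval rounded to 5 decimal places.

2.03719

f(1.440000) = -5.389016, f(2.910000) = 16.267171 (opposite signs)
step 1: m = 2.175000, f(m) = 1.914109 > 0 → root in [1.440000, 2.175000]
step 2: m = 1.807500, f(m) = -2.469796 < 0 → root in [1.807500, 2.175000]
step 3: m = 1.991250, f(m) = -0.479541 < 0 → root in [1.991250, 2.175000]
step 4: m = 2.083125, f(m) = 0.664533 > 0 → root in [1.991250, 2.083125]
Midpoint of [1.991250, 2.083125] = 2.037187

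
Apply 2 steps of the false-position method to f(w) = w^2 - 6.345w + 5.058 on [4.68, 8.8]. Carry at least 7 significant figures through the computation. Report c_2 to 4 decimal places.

5.2537

False-position update: c = (a·f(b) − b·f(a))/(f(b) − f(a)); replace the endpoint whose sign matches f(c).
f(4.680000) = -2.734200, f(8.800000) = 26.662000
step 1: c = 5.063210, f(c) = -1.431974 < 0 → new bracket [5.063210, 8.800000]
step 2: c = 5.253677, f(c) = -0.675459 < 0 → new bracket [5.253677, 8.800000]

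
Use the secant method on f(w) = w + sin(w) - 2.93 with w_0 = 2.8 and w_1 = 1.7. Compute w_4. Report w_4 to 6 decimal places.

Secant update: w_(k+1) = w_k − f(w_k)·(w_k − w_(k-1))/(f(w_k) − f(w_(k-1))).
f(w_0) = 0.204988, f(w_1) = -0.238335
w_2 = 1.700000 - (-0.238335)·(1.700000 - 2.800000)/(-0.238335 - (0.204988)) = 2.291371; f(w_2) = 0.112798
w_3 = 2.291371 - (0.112798)·(2.291371 - 1.700000)/(0.112798 - (-0.238335)) = 2.101399; f(w_3) = 0.033901
w_4 = 2.101399 - (0.033901)·(2.101399 - 2.291371)/(0.033901 - (0.112798)) = 2.019769; f(w_4) = -0.009337

2.019769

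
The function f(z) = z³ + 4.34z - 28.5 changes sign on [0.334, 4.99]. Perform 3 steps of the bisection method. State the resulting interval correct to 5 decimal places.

[2.08000, 2.66200]

f(0.334000) = -27.013180, f(4.990000) = 117.408099 (opposite signs)
step 1: m = 2.662000, f(m) = 1.916662 > 0 → root in [0.334000, 2.662000]
step 2: m = 1.498000, f(m) = -18.637162 < 0 → root in [1.498000, 2.662000]
step 3: m = 2.080000, f(m) = -10.473888 < 0 → root in [2.080000, 2.662000]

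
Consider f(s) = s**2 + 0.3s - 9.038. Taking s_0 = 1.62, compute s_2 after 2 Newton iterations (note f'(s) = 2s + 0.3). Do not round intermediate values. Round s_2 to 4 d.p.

Newton update: s ← s − f(s)/f'(s).
s_0 = 1.620000: f = -5.927600, f' = 3.540000 → s_1 = 1.620000 - (-5.927600)/(3.540000) = 3.294463
s_1 = 3.294463: f = 2.803827, f' = 6.888927 → s_2 = 3.294463 - (2.803827)/(6.888927) = 2.887458

2.8875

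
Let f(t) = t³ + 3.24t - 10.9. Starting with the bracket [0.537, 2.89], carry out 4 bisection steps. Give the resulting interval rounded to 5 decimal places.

f(0.537000) = -9.005266, f(2.890000) = 22.601169 (opposite signs)
step 1: m = 1.713500, f(m) = -0.317283 < 0 → root in [1.713500, 2.890000]
step 2: m = 2.301750, f(m) = 8.752464 > 0 → root in [1.713500, 2.301750]
step 3: m = 2.007625, f(m) = 3.696554 > 0 → root in [1.713500, 2.007625]
step 4: m = 1.860562, f(m) = 1.568918 > 0 → root in [1.713500, 1.860562]

[1.71350, 1.86056]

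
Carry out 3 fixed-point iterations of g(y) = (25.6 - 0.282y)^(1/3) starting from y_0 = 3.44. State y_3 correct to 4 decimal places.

y_1 = g(3.440000) = 2.909518
y_2 = g(2.909518) = 2.915396
y_3 = g(2.915396) = 2.915331

2.9153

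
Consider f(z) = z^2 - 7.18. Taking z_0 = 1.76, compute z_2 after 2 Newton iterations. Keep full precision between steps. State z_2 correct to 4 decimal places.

Newton update: z ← z − f(z)/f'(z).
f'(z) = 2z
z_0 = 1.760000: f = -4.082400, f' = 3.520000 → z_1 = 1.760000 - (-4.082400)/(3.520000) = 2.919773
z_1 = 2.919773: f = 1.345073, f' = 5.839545 → z_2 = 2.919773 - (1.345073)/(5.839545) = 2.689434

2.6894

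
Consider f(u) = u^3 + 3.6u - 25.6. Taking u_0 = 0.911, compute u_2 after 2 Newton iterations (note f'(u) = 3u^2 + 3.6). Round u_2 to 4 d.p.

u_0 = 0.911000: f = -21.564342, f' = 6.089763 → u_1 = 0.911000 - (-21.564342)/(6.089763) = 4.452081
u_1 = 4.452081: f = 78.672280, f' = 63.063067 → u_2 = 4.452081 - (78.672280)/(63.063067) = 3.204563

3.2046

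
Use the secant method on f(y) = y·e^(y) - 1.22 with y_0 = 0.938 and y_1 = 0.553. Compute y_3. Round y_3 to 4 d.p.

f(y_0) = 1.176465, f(y_1) = -0.258631
y_2 = 0.553000 - (-0.258631)·(0.553000 - 0.938000)/(-0.258631 - (1.176465)) = 0.622384; f(y_2) = -0.060271
y_3 = 0.622384 - (-0.060271)·(0.622384 - 0.553000)/(-0.060271 - (-0.258631)) = 0.643466; f(y_3) = 0.004559

0.6435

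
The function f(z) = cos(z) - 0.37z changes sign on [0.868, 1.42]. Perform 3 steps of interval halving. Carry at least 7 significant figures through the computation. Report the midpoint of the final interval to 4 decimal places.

1.1095

f(0.868000) = 0.325194, f(1.420000) = -0.375175 (opposite signs)
step 1: m = 1.144000, f(m) = -0.009323 < 0 → root in [0.868000, 1.144000]
step 2: m = 1.006000, f(m) = 0.163024 > 0 → root in [1.006000, 1.144000]
step 3: m = 1.075000, f(m) = 0.077982 > 0 → root in [1.075000, 1.144000]
Midpoint of [1.075000, 1.144000] = 1.109500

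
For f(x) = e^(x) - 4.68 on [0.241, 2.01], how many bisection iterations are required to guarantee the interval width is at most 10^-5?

18

Initial width b − a = 2.01 − 0.241 = 1.769000.
After n steps the width is (b−a)/2^n; need (b−a)/2^n ≤ 10^-5.
So n ≥ log₂(1.769000/10^-5) = log₂(176900.0000) ≈ 17.4326.
Hence n = 18.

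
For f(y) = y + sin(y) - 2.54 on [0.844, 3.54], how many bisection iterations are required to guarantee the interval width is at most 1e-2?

9

Initial width b − a = 3.54 − 0.844 = 2.696000.
After n steps the width is (b−a)/2^n; need (b−a)/2^n ≤ 1e-2.
So n ≥ log₂(2.696000/1e-2) = log₂(269.6000) ≈ 8.0747.
Hence n = 9.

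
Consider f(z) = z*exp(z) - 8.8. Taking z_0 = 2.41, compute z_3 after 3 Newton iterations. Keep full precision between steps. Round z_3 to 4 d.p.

1.6662

Newton update: z ← z − f(z)/f'(z).
f'(z) = (z+1)*exp(z)
z_0 = 2.410000: f = 18.032846, f' = 37.966808 → z_1 = 2.410000 - (18.032846)/(37.966808) = 1.935037
z_1 = 1.935037: f = 4.598768, f' = 20.323065 → z_2 = 1.935037 - (4.598768)/(20.323065) = 1.708753
z_2 = 1.708753: f = 0.635861, f' = 14.957934 → z_3 = 1.708753 - (0.635861)/(14.957934) = 1.666243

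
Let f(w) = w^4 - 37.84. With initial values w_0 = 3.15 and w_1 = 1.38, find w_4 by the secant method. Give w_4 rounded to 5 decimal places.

2.32902

f(w_0) = 60.616006, f(w_1) = -34.213261
w_2 = 1.380000 - (-34.213261)·(1.380000 - 3.150000)/(-34.213261 - (60.616006)) = 2.018595; f(w_2) = -21.236618
w_3 = 2.018595 - (-21.236618)·(2.018595 - 1.380000)/(-21.236618 - (-34.213261)) = 3.063672; f(w_3) = 50.258604
w_4 = 3.063672 - (50.258604)·(3.063672 - 2.018595)/(50.258604 - (-21.236618)) = 2.329020; f(w_4) = -8.416611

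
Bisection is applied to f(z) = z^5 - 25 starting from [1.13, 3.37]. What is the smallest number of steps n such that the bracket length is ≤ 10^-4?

Initial width b − a = 3.37 − 1.13 = 2.240000.
After n steps the width is (b−a)/2^n; need (b−a)/2^n ≤ 10^-4.
So n ≥ log₂(2.240000/10^-4) = log₂(22400.0000) ≈ 14.4512.
Hence n = 15.

15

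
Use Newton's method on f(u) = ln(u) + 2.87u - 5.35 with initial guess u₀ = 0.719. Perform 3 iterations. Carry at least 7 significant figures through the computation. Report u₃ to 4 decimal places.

Newton update: u ← u − f(u)/f'(u).
f'(u) = 1/u + 2.87
u_0 = 0.719000: f = -3.616364, f' = 4.260821 → u_1 = 0.719000 - (-3.616364)/(4.260821) = 1.567748
u_1 = 1.567748: f = -0.400922, f' = 3.507858 → u_2 = 1.567748 - (-0.400922)/(3.507858) = 1.682041
u_2 = 1.682041: f = -0.002535, f' = 3.464516 → u_3 = 1.682041 - (-0.002535)/(3.464516) = 1.682773

1.6828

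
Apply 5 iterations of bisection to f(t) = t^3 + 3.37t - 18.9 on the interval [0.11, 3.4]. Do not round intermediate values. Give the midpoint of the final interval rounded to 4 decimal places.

f(0.110000) = -18.527969, f(3.400000) = 31.862000 (opposite signs)
step 1: m = 1.755000, f(m) = -7.580206 < 0 → root in [1.755000, 3.400000]
step 2: m = 2.577500, f(m) = 6.909812 > 0 → root in [1.755000, 2.577500]
step 3: m = 2.166250, f(m) = -1.434308 < 0 → root in [2.166250, 2.577500]
step 4: m = 2.371875, f(m) = 2.436892 > 0 → root in [2.166250, 2.371875]
step 5: m = 2.269062, f(m) = 0.429337 > 0 → root in [2.166250, 2.269062]
Midpoint of [2.166250, 2.269062] = 2.217656

2.2177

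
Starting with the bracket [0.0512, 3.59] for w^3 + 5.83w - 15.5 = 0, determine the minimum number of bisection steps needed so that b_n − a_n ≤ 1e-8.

29

Initial width b − a = 3.59 − 0.0512 = 3.538800.
After n steps the width is (b−a)/2^n; need (b−a)/2^n ≤ 1e-8.
So n ≥ log₂(3.538800/1e-8) = log₂(353880000.0000) ≈ 28.3987.
Hence n = 29.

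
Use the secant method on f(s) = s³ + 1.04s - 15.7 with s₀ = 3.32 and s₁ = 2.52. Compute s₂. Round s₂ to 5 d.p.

f(s_0) = 24.347168, f(s_1) = 2.923808
s_2 = 2.520000 - (2.923808)·(2.520000 - 3.320000)/(2.923808 - (24.347168)) = 2.410818; f(s_2) = 0.819029

2.41082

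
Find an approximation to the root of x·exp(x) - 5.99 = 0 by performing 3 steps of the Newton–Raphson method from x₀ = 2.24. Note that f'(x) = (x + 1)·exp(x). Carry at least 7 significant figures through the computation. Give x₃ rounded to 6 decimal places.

1.433812

x_0 = 2.240000: f = 15.051062, f' = 30.434393 → x_1 = 2.240000 - (15.051062)/(30.434393) = 1.745459
x_1 = 1.745459: f = 4.008911, f' = 15.727440 → x_2 = 1.745459 - (4.008911)/(15.727440) = 1.490560
x_2 = 1.490560: f = 0.627458, f' = 11.057037 → x_3 = 1.490560 - (0.627458)/(11.057037) = 1.433812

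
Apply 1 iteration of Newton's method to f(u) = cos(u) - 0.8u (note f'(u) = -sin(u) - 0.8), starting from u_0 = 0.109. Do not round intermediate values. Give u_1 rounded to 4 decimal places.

1.1069

u_0 = 0.109000: f = 0.906865, f' = -0.908784 → u_1 = 0.109000 - (0.906865)/(-0.908784) = 1.106888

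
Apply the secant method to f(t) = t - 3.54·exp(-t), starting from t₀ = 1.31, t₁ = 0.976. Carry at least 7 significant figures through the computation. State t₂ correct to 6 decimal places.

1.143724

f(t_0) = 0.354837, f(t_1) = -0.357926
t_2 = 0.976000 - (-0.357926)·(0.976000 - 1.310000)/(-0.357926 - (0.354837)) = 1.143724; f(t_2) = 0.015773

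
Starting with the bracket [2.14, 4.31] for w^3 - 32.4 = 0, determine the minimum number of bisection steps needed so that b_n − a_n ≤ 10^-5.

18

Initial width b − a = 4.31 − 2.14 = 2.170000.
After n steps the width is (b−a)/2^n; need (b−a)/2^n ≤ 10^-5.
So n ≥ log₂(2.170000/10^-5) = log₂(217000.0000) ≈ 17.7273.
Hence n = 18.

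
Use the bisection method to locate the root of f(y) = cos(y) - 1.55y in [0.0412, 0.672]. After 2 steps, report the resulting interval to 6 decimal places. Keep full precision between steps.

[0.514300, 0.672000]

f(0.041200) = 0.935291, f(0.672000) = -0.259022 (opposite signs)
step 1: m = 0.356600, f(m) = 0.384359 > 0 → root in [0.356600, 0.672000]
step 2: m = 0.514300, f(m) = 0.073472 > 0 → root in [0.514300, 0.672000]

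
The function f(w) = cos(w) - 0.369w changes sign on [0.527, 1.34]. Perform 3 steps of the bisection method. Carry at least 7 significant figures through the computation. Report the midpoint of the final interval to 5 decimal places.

f(0.527000) = 0.669857, f(1.340000) = -0.265707 (opposite signs)
step 1: m = 0.933500, f(m) = 0.250563 > 0 → root in [0.933500, 1.340000]
step 2: m = 1.136750, f(m) = 0.001085 > 0 → root in [1.136750, 1.340000]
step 3: m = 1.238375, f(m) = -0.130628 < 0 → root in [1.136750, 1.238375]
Midpoint of [1.136750, 1.238375] = 1.187563

1.18756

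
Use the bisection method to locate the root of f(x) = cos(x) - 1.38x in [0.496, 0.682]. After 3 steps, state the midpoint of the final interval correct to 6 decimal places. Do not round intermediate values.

f(0.496000) = 0.195013, f(0.682000) = -0.164846 (opposite signs)
step 1: m = 0.589000, f(m) = 0.018677 > 0 → root in [0.589000, 0.682000]
step 2: m = 0.635500, f(m) = -0.072215 < 0 → root in [0.589000, 0.635500]
step 3: m = 0.612250, f(m) = -0.026548 < 0 → root in [0.589000, 0.612250]
Midpoint of [0.589000, 0.612250] = 0.600625

0.600625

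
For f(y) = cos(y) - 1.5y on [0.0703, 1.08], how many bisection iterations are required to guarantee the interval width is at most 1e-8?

27

Initial width b − a = 1.08 − 0.0703 = 1.009700.
After n steps the width is (b−a)/2^n; need (b−a)/2^n ≤ 1e-8.
So n ≥ log₂(1.009700/1e-8) = log₂(100970000.0000) ≈ 26.5894.
Hence n = 27.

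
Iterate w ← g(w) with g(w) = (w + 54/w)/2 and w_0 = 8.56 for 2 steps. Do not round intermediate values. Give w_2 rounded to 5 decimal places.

w_1 = g(8.560000) = 7.434206
w_2 = g(7.434206) = 7.348964

7.34896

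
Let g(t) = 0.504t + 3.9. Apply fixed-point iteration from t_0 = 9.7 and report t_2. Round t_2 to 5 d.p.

8.32956

t_1 = g(9.700000) = 8.788800
t_2 = g(8.788800) = 8.329555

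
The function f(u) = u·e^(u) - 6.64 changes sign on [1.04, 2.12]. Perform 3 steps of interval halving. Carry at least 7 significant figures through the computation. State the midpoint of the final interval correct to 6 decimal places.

1.512500

f(1.040000) = -3.697614, f(2.120000) = 11.022011 (opposite signs)
step 1: m = 1.580000, f(m) = 1.030830 > 0 → root in [1.040000, 1.580000]
step 2: m = 1.310000, f(m) = -1.784912 < 0 → root in [1.310000, 1.580000]
step 3: m = 1.445000, f(m) = -0.510524 < 0 → root in [1.445000, 1.580000]
Midpoint of [1.445000, 1.580000] = 1.512500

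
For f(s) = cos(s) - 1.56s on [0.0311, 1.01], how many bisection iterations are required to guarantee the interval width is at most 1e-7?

Initial width b − a = 1.01 − 0.0311 = 0.978900.
After n steps the width is (b−a)/2^n; need (b−a)/2^n ≤ 1e-7.
So n ≥ log₂(0.978900/1e-7) = log₂(9789000.0000) ≈ 23.2227.
Hence n = 24.

24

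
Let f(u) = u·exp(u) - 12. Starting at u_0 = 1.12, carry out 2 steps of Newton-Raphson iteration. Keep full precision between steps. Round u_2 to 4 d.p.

f'(u) = (u + 1)·exp(u)
u_0 = 1.120000: f = -8.567363, f' = 6.497491 → u_1 = 1.120000 - (-8.567363)/(6.497491) = 2.438565
u_1 = 2.438565: f = 15.937631, f' = 39.394219 → u_2 = 2.438565 - (15.937631)/(39.394219) = 2.033997

2.0340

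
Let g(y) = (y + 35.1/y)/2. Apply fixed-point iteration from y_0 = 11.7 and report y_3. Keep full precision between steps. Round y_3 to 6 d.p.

5.926101

y_1 = g(11.700000) = 7.350000
y_2 = g(7.350000) = 6.062755
y_3 = g(6.062755) = 5.926101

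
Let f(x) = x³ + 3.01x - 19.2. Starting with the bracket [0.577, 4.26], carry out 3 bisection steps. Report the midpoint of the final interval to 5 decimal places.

f(0.577000) = -17.271130, f(4.260000) = 70.931376 (opposite signs)
step 1: m = 2.418500, f(m) = 2.225836 > 0 → root in [0.577000, 2.418500]
step 2: m = 1.497750, f(m) = -11.331937 < 0 → root in [1.497750, 2.418500]
step 3: m = 1.958125, f(m) = -5.798096 < 0 → root in [1.958125, 2.418500]
Midpoint of [1.958125, 2.418500] = 2.188312

2.18831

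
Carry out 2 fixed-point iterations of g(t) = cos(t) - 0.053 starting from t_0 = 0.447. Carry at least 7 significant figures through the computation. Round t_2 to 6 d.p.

0.607923

t_1 = g(0.447000) = 0.848748
t_2 = g(0.848748) = 0.607923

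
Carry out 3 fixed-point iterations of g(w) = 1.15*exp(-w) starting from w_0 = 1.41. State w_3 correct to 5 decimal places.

w_1 = g(1.410000) = 0.280765
w_2 = g(0.280765) = 0.868487
w_3 = g(0.868487) = 0.482524

0.48252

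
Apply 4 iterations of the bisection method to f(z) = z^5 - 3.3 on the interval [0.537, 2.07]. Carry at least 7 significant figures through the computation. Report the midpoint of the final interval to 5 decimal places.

1.25559

f(0.537000) = -3.255345, f(2.070000) = 34.705962 (opposite signs)
step 1: m = 1.303500, f(m) = 0.463182 > 0 → root in [0.537000, 1.303500]
step 2: m = 0.920250, f(m) = -2.640022 < 0 → root in [0.920250, 1.303500]
step 3: m = 1.111875, f(m) = -1.600662 < 0 → root in [1.111875, 1.303500]
step 4: m = 1.207688, f(m) = -0.730948 < 0 → root in [1.207688, 1.303500]
Midpoint of [1.207688, 1.303500] = 1.255594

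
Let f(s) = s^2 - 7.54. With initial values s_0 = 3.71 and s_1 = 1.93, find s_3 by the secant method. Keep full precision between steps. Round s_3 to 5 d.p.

2.77099

f(s_0) = 6.224100, f(s_1) = -3.815100
s_2 = 1.930000 - (-3.815100)·(1.930000 - 3.710000)/(-3.815100 - (6.224100)) = 2.606436; f(s_2) = -0.746490
s_3 = 2.606436 - (-0.746490)·(2.606436 - 1.930000)/(-0.746490 - (-3.815100)) = 2.770991; f(s_3) = 0.138389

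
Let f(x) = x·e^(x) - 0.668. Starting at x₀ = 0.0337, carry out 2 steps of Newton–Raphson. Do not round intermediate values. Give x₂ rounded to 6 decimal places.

0.460660

f'(x) = (x + 1)·e^(x)
x_0 = 0.033700: f = -0.633145, f' = 1.069129 → x_1 = 0.033700 - (-0.633145)/(1.069129) = 0.625906
x_1 = 0.625906: f = 0.502407, f' = 3.040346 → x_2 = 0.625906 - (0.502407)/(3.040346) = 0.460660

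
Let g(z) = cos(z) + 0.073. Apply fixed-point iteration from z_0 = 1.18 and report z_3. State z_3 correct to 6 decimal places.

z_1 = g(1.180000) = 0.453925
z_2 = g(0.453925) = 0.971733
z_3 = g(0.971733) = 0.636869

0.636869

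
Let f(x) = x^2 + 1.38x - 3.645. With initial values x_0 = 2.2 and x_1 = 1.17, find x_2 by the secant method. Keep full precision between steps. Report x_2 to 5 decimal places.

1.30926

f(x_0) = 4.231000, f(x_1) = -0.661500
x_2 = 1.170000 - (-0.661500)·(1.170000 - 2.200000)/(-0.661500 - (4.231000)) = 1.309263; f(x_2) = -0.124047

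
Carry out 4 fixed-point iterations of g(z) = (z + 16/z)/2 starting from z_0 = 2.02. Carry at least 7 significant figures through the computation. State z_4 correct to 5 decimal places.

z_1 = g(2.020000) = 4.970396
z_2 = g(4.970396) = 4.094728
z_3 = g(4.094728) = 4.001096
z_4 = g(4.001096) = 4.000000

4.00000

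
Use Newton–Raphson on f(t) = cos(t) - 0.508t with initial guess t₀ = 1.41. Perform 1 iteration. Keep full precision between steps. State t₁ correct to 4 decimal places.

1.0380

Newton update: t ← t − f(t)/f'(t).
f'(t) = -sin(t) - 0.508
t_0 = 1.410000: f = -0.556176, f' = -1.495100 → t_1 = 1.410000 - (-0.556176)/(-1.495100) = 1.038001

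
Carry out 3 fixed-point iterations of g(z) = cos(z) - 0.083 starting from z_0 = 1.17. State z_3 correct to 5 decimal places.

0.56167

z_1 = g(1.170000) = 0.307152
z_2 = g(0.307152) = 0.870199
z_3 = g(0.870199) = 0.561675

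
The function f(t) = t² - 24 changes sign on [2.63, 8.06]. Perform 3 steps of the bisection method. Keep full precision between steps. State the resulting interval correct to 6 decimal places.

[4.666250, 5.345000]

f(2.630000) = -17.083100, f(8.060000) = 40.963600 (opposite signs)
step 1: m = 5.345000, f(m) = 4.569025 > 0 → root in [2.630000, 5.345000]
step 2: m = 3.987500, f(m) = -8.099844 < 0 → root in [3.987500, 5.345000]
step 3: m = 4.666250, f(m) = -2.226111 < 0 → root in [4.666250, 5.345000]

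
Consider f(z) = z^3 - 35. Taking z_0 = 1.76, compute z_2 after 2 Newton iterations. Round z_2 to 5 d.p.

Newton update: z ← z − f(z)/f'(z).
f'(z) = 3z^2
z_0 = 1.760000: f = -29.548224, f' = 9.292800 → z_1 = 1.760000 - (-29.548224)/(9.292800) = 4.939690
z_1 = 4.939690: f = 85.531096, f' = 73.201614 → z_2 = 4.939690 - (85.531096)/(73.201614) = 3.771258

3.77126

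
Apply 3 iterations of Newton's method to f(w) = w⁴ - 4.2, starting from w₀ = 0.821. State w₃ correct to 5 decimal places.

1.60465

f'(w) = 4w³
w_0 = 0.821000: f = -3.745669, f' = 2.213551 → w_1 = 0.821000 - (-3.745669)/(2.213551) = 2.513154
w_1 = 2.513154: f = 35.691141, f' = 63.491755 → w_2 = 2.513154 - (35.691141)/(63.491755) = 1.951016
w_2 = 1.951016: f = 10.289160, f' = 29.705878 → w_3 = 1.951016 - (10.289160)/(29.705878) = 1.604648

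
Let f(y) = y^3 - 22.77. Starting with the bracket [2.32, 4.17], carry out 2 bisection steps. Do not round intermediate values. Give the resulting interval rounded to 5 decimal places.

f(2.320000) = -10.282832, f(4.170000) = 49.741713 (opposite signs)
step 1: m = 3.245000, f(m) = 11.399931 > 0 → root in [2.320000, 3.245000]
step 2: m = 2.782500, f(m) = -1.227033 < 0 → root in [2.782500, 3.245000]

[2.78250, 3.24500]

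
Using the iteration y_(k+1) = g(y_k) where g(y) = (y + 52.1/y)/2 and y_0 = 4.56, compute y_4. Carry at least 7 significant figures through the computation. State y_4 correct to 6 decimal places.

7.218033

y_1 = g(4.560000) = 7.992719
y_2 = g(7.992719) = 7.255576
y_3 = g(7.255576) = 7.218130
y_4 = g(7.218130) = 7.218033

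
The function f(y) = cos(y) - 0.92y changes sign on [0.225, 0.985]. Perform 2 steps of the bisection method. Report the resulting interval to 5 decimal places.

[0.60500, 0.79500]

f(0.225000) = 0.767794, f(0.985000) = -0.353337 (opposite signs)
step 1: m = 0.605000, f(m) = 0.265902 > 0 → root in [0.605000, 0.985000]
step 2: m = 0.795000, f(m) = -0.031115 < 0 → root in [0.605000, 0.795000]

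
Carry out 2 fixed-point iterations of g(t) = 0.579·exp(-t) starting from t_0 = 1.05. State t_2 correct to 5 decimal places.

t_1 = g(1.050000) = 0.202614
t_2 = g(0.202614) = 0.472808

0.47281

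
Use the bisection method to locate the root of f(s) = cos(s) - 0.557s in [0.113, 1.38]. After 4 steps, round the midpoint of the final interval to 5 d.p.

1.02366

f(0.113000) = 0.930681, f(1.380000) = -0.579019 (opposite signs)
step 1: m = 0.746500, f(m) = 0.318270 > 0 → root in [0.746500, 1.380000]
step 2: m = 1.063250, f(m) = -0.106196 < 0 → root in [0.746500, 1.063250]
step 3: m = 0.904875, f(m) = 0.113769 > 0 → root in [0.904875, 1.063250]
step 4: m = 0.984063, f(m) = 0.005521 > 0 → root in [0.984063, 1.063250]
Midpoint of [0.984063, 1.063250] = 1.023656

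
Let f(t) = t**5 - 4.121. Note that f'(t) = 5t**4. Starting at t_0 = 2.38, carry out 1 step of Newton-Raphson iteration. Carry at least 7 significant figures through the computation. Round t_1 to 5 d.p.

t_0 = 2.380000: f = 72.242317, f' = 160.427137 → t_1 = 2.380000 - (72.242317)/(160.427137) = 1.929688

1.92969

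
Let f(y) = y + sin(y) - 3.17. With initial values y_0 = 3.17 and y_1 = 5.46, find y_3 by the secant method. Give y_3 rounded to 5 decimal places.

f(y_0) = -0.028404, f(y_1) = 1.556685
y_2 = 5.460000 - (1.556685)·(5.460000 - 3.170000)/(1.556685 - (-0.028404)) = 3.211035; f(y_2) = -0.028352
y_3 = 3.211035 - (-0.028352)·(3.211035 - 5.460000)/(-0.028352 - (1.556685)) = 3.251262; f(y_3) = -0.028188

3.25126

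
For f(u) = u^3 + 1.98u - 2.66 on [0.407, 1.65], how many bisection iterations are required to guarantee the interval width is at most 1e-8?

27

Initial width b − a = 1.65 − 0.407 = 1.243000.
After n steps the width is (b−a)/2^n; need (b−a)/2^n ≤ 1e-8.
So n ≥ log₂(1.243000/1e-8) = log₂(124300000.0000) ≈ 26.8893.
Hence n = 27.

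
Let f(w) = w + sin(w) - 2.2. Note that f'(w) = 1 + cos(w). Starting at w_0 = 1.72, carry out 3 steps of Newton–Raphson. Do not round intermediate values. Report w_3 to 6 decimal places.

Newton update: w ← w − f(w)/f'(w).
w_0 = 1.720000: f = 0.508890, f' = 0.851349 → w_1 = 1.720000 - (0.508890)/(0.851349) = 1.122255
w_1 = 1.122255: f = -0.176664, f' = 1.433652 → w_2 = 1.122255 - (-0.176664)/(1.433652) = 1.245482
w_2 = 1.245482: f = -0.006968, f' = 1.319607 → w_3 = 1.245482 - (-0.006968)/(1.319607) = 1.250762

1.250762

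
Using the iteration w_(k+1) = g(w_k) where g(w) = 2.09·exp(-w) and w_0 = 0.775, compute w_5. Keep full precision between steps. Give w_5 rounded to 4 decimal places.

0.9246

w_1 = g(0.775000) = 0.962871
w_2 = g(0.962871) = 0.797952
w_3 = g(0.797952) = 0.941023
w_4 = g(0.941023) = 0.815578
w_5 = g(0.815578) = 0.924582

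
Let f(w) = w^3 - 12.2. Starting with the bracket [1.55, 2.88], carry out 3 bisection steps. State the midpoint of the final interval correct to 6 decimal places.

f(1.550000) = -8.476125, f(2.880000) = 11.687872 (opposite signs)
step 1: m = 2.215000, f(m) = -1.332712 < 0 → root in [2.215000, 2.880000]
step 2: m = 2.547500, f(m) = 4.332654 > 0 → root in [2.215000, 2.547500]
step 3: m = 2.381250, f(m) = 1.302525 > 0 → root in [2.215000, 2.381250]
Midpoint of [2.215000, 2.381250] = 2.298125

2.298125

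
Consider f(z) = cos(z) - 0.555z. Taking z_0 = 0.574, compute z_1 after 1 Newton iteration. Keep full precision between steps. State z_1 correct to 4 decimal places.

f'(z) = -sin(z) - 0.555
z_0 = 0.574000: f = 0.521166, f' = -1.097995 → z_1 = 0.574000 - (0.521166)/(-1.097995) = 1.048652

1.0487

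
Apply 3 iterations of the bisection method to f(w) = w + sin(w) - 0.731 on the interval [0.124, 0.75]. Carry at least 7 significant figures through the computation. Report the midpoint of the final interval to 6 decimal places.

f(0.124000) = -0.483318, f(0.750000) = 0.700639 (opposite signs)
step 1: m = 0.437000, f(m) = 0.129223 > 0 → root in [0.124000, 0.437000]
step 2: m = 0.280500, f(m) = -0.173664 < 0 → root in [0.280500, 0.437000]
step 3: m = 0.358750, f(m) = -0.021146 < 0 → root in [0.358750, 0.437000]
Midpoint of [0.358750, 0.437000] = 0.397875

0.397875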